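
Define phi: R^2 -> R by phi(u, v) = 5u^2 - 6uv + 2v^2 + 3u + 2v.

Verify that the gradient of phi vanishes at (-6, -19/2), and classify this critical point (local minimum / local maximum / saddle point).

∇phi = (10u - 6v + 3, -6u + 4v + 2); substituting (-6, -19/2) gives ∇phi = (0, 0), so (-6, -19/2) is indeed a critical point.
The Hessian of phi is constant: H = [[10, -6], [-6, 4]].
det(H) = 10·4 − (-6)² = 4.
det(H) > 0 and tr(H) = 14 > 0, so H is positive definite and the point is a local minimum.

local minimum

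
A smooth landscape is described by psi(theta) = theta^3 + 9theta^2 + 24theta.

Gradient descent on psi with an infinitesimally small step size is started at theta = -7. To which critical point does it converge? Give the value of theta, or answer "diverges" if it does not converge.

psi'(theta) = 3(theta + 2)(theta + 4), so psi'(-7) = 45.
Gradient descent moves in the -psi' direction, i.e. theta is decreasing.
There is no critical point below theta=-7, and psi' keeps the same sign, so the iterate runs off to −∞.

diverges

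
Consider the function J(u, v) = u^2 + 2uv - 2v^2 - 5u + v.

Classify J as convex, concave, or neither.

neither

J is quadratic, so its Hessian is the constant matrix H = [[2, 2], [2, -4]].
det(H) = -12, tr(H) = -2.
det(H) < 0, so H is indefinite: neither convex nor concave.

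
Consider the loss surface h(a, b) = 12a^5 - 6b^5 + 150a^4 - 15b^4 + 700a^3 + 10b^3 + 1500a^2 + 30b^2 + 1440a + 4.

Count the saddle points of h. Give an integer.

8

h separates as a function of a plus a function of b, so ∇h=0 decouples.
∂h/∂a = 60(a + 1)(a + 2)(a + 3)(a + 4) = 0 at a ∈ {-4, -3, -2, -1}; ∂h/∂b = -30b(b - 1)(b + 1)(b + 2) = 0 at b ∈ {-2, -1, 0, 1}.
The Hessian is diagonal: diag(h_aa, h_bb). Second derivatives: h_aa(-4)=-360, h_aa(-3)=120, h_aa(-2)=-120, h_aa(-1)=360; h_bb(-2)=180, h_bb(-1)=-60, h_bb(0)=60, h_bb(1)=-180.
Saddle points occur where the two diagonal entries have opposite signs: (-4, -2), (-4, 0), (-3, -1), (-3, 1), (-2, -2), (-2, 0), (-1, -1), (-1, 1). Count: 8.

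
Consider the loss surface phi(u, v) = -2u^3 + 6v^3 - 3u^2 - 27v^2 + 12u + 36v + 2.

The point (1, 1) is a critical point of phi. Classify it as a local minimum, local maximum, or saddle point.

local maximum

The mixed partial ∂²phi/∂u∂v is 0, so the Hessian at any point is diag(phi_uu, phi_vv) = diag(-6(2u + 1), 18(2v - 3)).
At (1, 1): H = diag(-18, -18).
Both eigenvalues are negative, so H is negative definite: a local maximum.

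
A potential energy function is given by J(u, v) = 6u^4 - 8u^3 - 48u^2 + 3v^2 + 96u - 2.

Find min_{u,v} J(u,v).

J(u,v) separates as P(u) + Q(v) − 2, so its minimum is min P + min Q − 2.
P'(u) = 24(u - 2)(u - 1)(u + 2) vanishes at u ∈ {-2, 1, 2}; Q'(v) = 6v vanishes at v ∈ {0}.
Local minima of P (where P''>0): P(-2)=-224, P(2)=32. Local minima of Q: Q(0)=0.
So the global minimum of J is P(-2) + Q(0) − 2 = -224 + 0 − 2 = -226, attained at (-2, 0).

-226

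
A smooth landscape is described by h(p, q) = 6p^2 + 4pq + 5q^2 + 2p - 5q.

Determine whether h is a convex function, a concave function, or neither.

h is quadratic, so its Hessian is the constant matrix H = [[12, 4], [4, 10]].
det(H) = 104, tr(H) = 22.
det(H) > 0 and tr(H) > 0, so H is positive definite everywhere: convex.

convex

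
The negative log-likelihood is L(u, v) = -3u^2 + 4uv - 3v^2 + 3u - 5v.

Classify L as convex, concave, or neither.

L is quadratic, so its Hessian is the constant matrix H = [[-6, 4], [4, -6]].
det(H) = 20, tr(H) = -12.
det(H) > 0 and tr(H) < 0, so H is negative definite everywhere: concave.

concave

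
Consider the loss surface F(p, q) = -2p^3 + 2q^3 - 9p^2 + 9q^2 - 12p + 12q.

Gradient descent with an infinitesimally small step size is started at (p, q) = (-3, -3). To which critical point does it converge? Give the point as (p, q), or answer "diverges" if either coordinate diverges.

diverges

F is separable, so gradient descent decouples: p follows -∂F/∂p, q follows -∂F/∂q.
∂F/∂p = -6(p + 1)(p + 2); at p=-3 this is -12, so p increases.
∂F/∂q = 6(q + 1)(q + 2); at q=-3 this is 12, so q decreases.
The q-coordinate has no critical point in that direction and runs off to infinity.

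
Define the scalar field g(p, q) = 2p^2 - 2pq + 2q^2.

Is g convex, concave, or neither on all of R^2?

g is quadratic, so its Hessian is the constant matrix H = [[4, -2], [-2, 4]].
det(H) = 12, tr(H) = 8.
det(H) > 0 and tr(H) > 0, so H is positive definite everywhere: convex.

convex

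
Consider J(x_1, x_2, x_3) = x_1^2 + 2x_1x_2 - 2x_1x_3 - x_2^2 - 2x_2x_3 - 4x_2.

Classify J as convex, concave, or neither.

J is quadratic, so its Hessian is the constant matrix H = [[2, 2, -2], [2, -2, -2], [-2, -2, 0]].
Leading principal minors: 2, -8, 16.
Neither pattern holds ⇒ H is indefinite ⇒ neither convex nor concave.

neither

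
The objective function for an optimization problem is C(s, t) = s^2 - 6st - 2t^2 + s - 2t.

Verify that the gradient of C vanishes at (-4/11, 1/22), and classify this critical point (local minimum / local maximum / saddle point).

∇C = (2s - 6t + 1, -6s - 4t - 2); substituting (-4/11, 1/22) gives ∇C = (0, 0), so (-4/11, 1/22) is indeed a critical point.
The Hessian of C is constant: H = [[2, -6], [-6, -4]].
det(H) = 2·(-4) − (-6)² = -44.
Since det(H) < 0, H is indefinite and the critical point is a saddle point.

saddle point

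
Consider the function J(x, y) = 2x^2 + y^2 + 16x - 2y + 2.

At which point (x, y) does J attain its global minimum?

(-4, 1)

J(x,y) separates as P(x) + Q(y) + 2, so its minimum is min P + min Q + 2.
P'(x) = 4x + 16 vanishes at x ∈ {-4}; Q'(y) = 2y - 2 vanishes at y ∈ {1}.
Local minima of P (where P''>0): P(-4)=-32. Local minima of Q: Q(1)=-1.
So the global minimum of J is P(-4) + Q(1) + 2 = -32 − 1 + 2 = -31, attained at (-4, 1).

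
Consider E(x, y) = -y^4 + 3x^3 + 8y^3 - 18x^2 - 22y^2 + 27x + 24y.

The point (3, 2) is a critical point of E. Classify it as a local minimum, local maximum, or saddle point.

local minimum

The mixed partial ∂²E/∂x∂y is 0, so the Hessian at any point is diag(E_xx, E_yy) = diag(18(x - 2), 4(-3y^2 + 12y - 11)).
At (3, 2): H = diag(18, 4).
Both eigenvalues are positive, so H is positive definite: a local minimum.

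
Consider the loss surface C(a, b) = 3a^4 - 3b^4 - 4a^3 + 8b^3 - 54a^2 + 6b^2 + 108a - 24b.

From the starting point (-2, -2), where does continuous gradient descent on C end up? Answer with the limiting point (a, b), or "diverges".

diverges

C is separable, so gradient descent decouples: a follows -∂C/∂a, b follows -∂C/∂b.
∂C/∂a = 12(a - 3)(a - 1)(a + 3); at a=-2 this is 180, so a decreases.
∂C/∂b = -12(b - 2)(b - 1)(b + 1); at b=-2 this is 144, so b decreases.
The b-coordinate has no critical point in that direction and runs off to infinity.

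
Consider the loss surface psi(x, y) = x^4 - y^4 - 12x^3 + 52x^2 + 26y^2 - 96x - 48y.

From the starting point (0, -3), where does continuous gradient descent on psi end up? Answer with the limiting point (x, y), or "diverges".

psi is separable, so gradient descent decouples: x follows -∂psi/∂x, y follows -∂psi/∂y.
∂psi/∂x = 4(x - 4)(x - 3)(x - 2); at x=0 this is -96, so x increases.
∂psi/∂y = -4(y - 3)(y - 1)(y + 4); at y=-3 this is -96, so y increases.
x converges to its nearest critical value 2 (a local min of the x-part); y converges to 1. The iterate converges to (2, 1).

(2, 1)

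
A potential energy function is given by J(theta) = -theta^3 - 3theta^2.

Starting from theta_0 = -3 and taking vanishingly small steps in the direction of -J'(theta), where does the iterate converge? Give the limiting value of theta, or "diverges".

J'(theta) = -3theta(theta + 2), so J'(-3) = -9.
Gradient descent moves in the -J' direction, i.e. theta is increasing.
The nearest critical point in that direction is theta = -2, where J'' = 6 > 0 (a local minimum). The iterate converges there.

-2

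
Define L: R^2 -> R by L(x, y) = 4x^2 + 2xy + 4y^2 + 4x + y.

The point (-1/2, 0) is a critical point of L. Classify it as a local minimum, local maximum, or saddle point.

The Hessian of L is constant: H = [[8, 2], [2, 8]].
det(H) = 8·8 − 2² = 60.
det(H) > 0 and tr(H) = 16 > 0, so H is positive definite and the point is a local minimum.

local minimum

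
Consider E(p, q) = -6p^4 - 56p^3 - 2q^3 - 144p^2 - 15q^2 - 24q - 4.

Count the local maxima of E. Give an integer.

2

E separates as a function of p plus a function of q, so ∇E=0 decouples.
∂E/∂p = -24p(p + 3)(p + 4) = 0 at p ∈ {-4, -3, 0}; ∂E/∂q = -6(q + 1)(q + 4) = 0 at q ∈ {-4, -1}.
The Hessian is diagonal: diag(E_pp, E_qq). Second derivatives: E_pp(-4)=-96, E_pp(-3)=72, E_pp(0)=-288; E_qq(-4)=18, E_qq(-1)=-18.
Local maxima occur where both diagonal entries negative: (-4, -1), (0, -1). Count: 2.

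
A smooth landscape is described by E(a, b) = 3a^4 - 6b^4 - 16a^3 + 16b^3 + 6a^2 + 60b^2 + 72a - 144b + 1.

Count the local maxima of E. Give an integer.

E separates as a function of a plus a function of b, so ∇E=0 decouples.
∂E/∂a = 12(a - 3)(a - 2)(a + 1) = 0 at a ∈ {-1, 2, 3}; ∂E/∂b = -24(b - 3)(b - 1)(b + 2) = 0 at b ∈ {-2, 1, 3}.
The Hessian is diagonal: diag(E_aa, E_bb). Second derivatives: E_aa(-1)=144, E_aa(2)=-36, E_aa(3)=48; E_bb(-2)=-360, E_bb(1)=144, E_bb(3)=-240.
Local maxima occur where both diagonal entries negative: (2, -2), (2, 3). Count: 2.

2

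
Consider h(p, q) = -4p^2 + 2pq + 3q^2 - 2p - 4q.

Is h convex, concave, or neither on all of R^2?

h is quadratic, so its Hessian is the constant matrix H = [[-8, 2], [2, 6]].
det(H) = -52, tr(H) = -2.
det(H) < 0, so H is indefinite: neither convex nor concave.

neither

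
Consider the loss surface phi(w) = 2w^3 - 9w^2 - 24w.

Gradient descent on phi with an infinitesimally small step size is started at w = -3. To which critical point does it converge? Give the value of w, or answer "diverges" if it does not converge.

diverges

phi'(w) = 6(w - 4)(w + 1), so phi'(-3) = 84.
Gradient descent moves in the -phi' direction, i.e. w is decreasing.
There is no critical point below w=-3, and phi' keeps the same sign, so the iterate runs off to −∞.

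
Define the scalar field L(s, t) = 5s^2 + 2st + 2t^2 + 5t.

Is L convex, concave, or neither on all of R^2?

L is quadratic, so its Hessian is the constant matrix H = [[10, 2], [2, 4]].
det(H) = 36, tr(H) = 14.
det(H) > 0 and tr(H) > 0, so H is positive definite everywhere: convex.

convex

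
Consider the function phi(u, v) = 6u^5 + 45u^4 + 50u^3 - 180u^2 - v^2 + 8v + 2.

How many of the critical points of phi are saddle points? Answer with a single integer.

phi separates as a function of u plus a function of v, so ∇phi=0 decouples.
∂phi/∂u = 30u(u - 1)(u + 3)(u + 4) = 0 at u ∈ {-4, -3, 0, 1}; ∂phi/∂v = -2(v - 4) = 0 at v ∈ {4}.
The Hessian is diagonal: diag(phi_uu, phi_vv). Second derivatives: phi_uu(-4)=-600, phi_uu(-3)=360, phi_uu(0)=-360, phi_uu(1)=600; phi_vv(4)=-2.
Saddle points occur where the two diagonal entries have opposite signs: (-3, 4), (1, 4). Count: 2.

2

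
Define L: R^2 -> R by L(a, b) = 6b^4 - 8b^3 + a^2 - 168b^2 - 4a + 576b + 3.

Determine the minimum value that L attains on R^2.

L(a,b) separates as P(a) + Q(b) + 3, so its minimum is min P + min Q + 3.
P'(a) = 2a - 4 vanishes at a ∈ {2}; Q'(b) = 24(b - 3)(b - 2)(b + 4) vanishes at b ∈ {-4, 2, 3}.
Local minima of P (where P''>0): P(2)=-4. Local minima of Q: Q(-4)=-2944, Q(3)=486.
So the global minimum of L is P(2) + Q(-4) + 3 = -4 − 2944 + 3 = -2945, attained at (2, -4).

-2945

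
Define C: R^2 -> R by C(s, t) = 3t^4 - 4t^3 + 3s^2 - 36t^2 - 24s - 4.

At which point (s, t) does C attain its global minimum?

(4, 3)

C(s,t) separates as P(s) + Q(t) − 4, so its minimum is min P + min Q − 4.
P'(s) = 6s - 24 vanishes at s ∈ {4}; Q'(t) = 12t(t - 3)(t + 2) vanishes at t ∈ {-2, 0, 3}.
Local minima of P (where P''>0): P(4)=-48. Local minima of Q: Q(-2)=-64, Q(3)=-189.
So the global minimum of C is P(4) + Q(3) − 4 = -48 − 189 − 4 = -241, attained at (4, 3).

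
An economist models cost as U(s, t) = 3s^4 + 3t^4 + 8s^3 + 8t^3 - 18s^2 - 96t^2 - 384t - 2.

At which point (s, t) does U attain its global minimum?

U(s,t) separates as P(s) + Q(t) − 2, so its minimum is min P + min Q − 2.
P'(s) = 12s(s - 1)(s + 3) vanishes at s ∈ {-3, 0, 1}; Q'(t) = 12(t - 4)(t + 2)(t + 4) vanishes at t ∈ {-4, -2, 4}.
Local minima of P (where P''>0): P(-3)=-135, P(1)=-7. Local minima of Q: Q(-4)=256, Q(4)=-1792.
So the global minimum of U is P(-3) + Q(4) − 2 = -135 − 1792 − 2 = -1929, attained at (-3, 4).

(-3, 4)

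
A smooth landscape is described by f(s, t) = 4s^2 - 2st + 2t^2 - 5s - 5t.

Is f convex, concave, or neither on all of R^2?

f is quadratic, so its Hessian is the constant matrix H = [[8, -2], [-2, 4]].
det(H) = 28, tr(H) = 12.
det(H) > 0 and tr(H) > 0, so H is positive definite everywhere: convex.

convex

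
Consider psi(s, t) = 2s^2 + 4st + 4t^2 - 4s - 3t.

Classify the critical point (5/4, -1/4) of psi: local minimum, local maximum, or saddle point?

The Hessian of psi is constant: H = [[4, 4], [4, 8]].
det(H) = 4·8 − 4² = 16.
det(H) > 0 and tr(H) = 12 > 0, so H is positive definite and the point is a local minimum.

local minimum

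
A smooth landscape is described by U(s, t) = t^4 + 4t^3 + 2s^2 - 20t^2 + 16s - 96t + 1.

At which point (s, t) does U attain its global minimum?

U(s,t) separates as P(s) + Q(t) + 1, so its minimum is min P + min Q + 1.
P'(s) = 4s + 16 vanishes at s ∈ {-4}; Q'(t) = 4(t - 3)(t + 2)(t + 4) vanishes at t ∈ {-4, -2, 3}.
Local minima of P (where P''>0): P(-4)=-32. Local minima of Q: Q(-4)=64, Q(3)=-279.
So the global minimum of U is P(-4) + Q(3) + 1 = -32 − 279 + 1 = -310, attained at (-4, 3).

(-4, 3)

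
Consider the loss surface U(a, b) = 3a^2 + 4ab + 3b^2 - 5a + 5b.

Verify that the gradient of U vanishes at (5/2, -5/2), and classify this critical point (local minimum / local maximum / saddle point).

local minimum

∇U = (6a + 4b - 5, 4a + 6b + 5); substituting (5/2, -5/2) gives ∇U = (0, 0), so (5/2, -5/2) is indeed a critical point.
The Hessian of U is constant: H = [[6, 4], [4, 6]].
det(H) = 6·6 − 4² = 20.
det(H) > 0 and tr(H) = 12 > 0, so H is positive definite and the point is a local minimum.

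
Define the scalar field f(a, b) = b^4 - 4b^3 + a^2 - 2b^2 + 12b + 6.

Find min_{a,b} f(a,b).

-3

f(a,b) separates as P(a) + Q(b) + 6, so its minimum is min P + min Q + 6.
P'(a) = 2a vanishes at a ∈ {0}; Q'(b) = 4(b - 3)(b - 1)(b + 1) vanishes at b ∈ {-1, 1, 3}.
Local minima of P (where P''>0): P(0)=0. Local minima of Q: Q(-1)=-9, Q(3)=-9.
So the global minimum of f is P(0) + Q(-1) + 6 = 0 − 9 + 6 = -3, attained at (0, -1).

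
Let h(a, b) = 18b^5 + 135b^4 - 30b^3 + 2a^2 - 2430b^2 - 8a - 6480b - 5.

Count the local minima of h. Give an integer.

2

h separates as a function of a plus a function of b, so ∇h=0 decouples.
∂h/∂a = 4(a - 2) = 0 at a ∈ {2}; ∂h/∂b = 90(b - 3)(b + 2)(b + 3)(b + 4) = 0 at b ∈ {-4, -3, -2, 3}.
The Hessian is diagonal: diag(h_aa, h_bb). Second derivatives: h_aa(2)=4; h_bb(-4)=-1260, h_bb(-3)=540, h_bb(-2)=-900, h_bb(3)=18900.
Local minima occur where both diagonal entries positive: (2, -3), (2, 3). Count: 2.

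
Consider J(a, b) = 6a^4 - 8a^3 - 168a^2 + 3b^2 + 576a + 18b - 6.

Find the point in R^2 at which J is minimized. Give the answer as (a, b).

J(a,b) separates as P(a) + Q(b) − 6, so its minimum is min P + min Q − 6.
P'(a) = 24(a - 3)(a - 2)(a + 4) vanishes at a ∈ {-4, 2, 3}; Q'(b) = 6b + 18 vanishes at b ∈ {-3}.
Local minima of P (where P''>0): P(-4)=-2944, P(3)=486. Local minima of Q: Q(-3)=-27.
So the global minimum of J is P(-4) + Q(-3) − 6 = -2944 − 27 − 6 = -2977, attained at (-4, -3).

(-4, -3)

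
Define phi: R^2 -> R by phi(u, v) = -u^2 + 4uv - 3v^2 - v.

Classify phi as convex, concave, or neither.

phi is quadratic, so its Hessian is the constant matrix H = [[-2, 4], [4, -6]].
det(H) = -4, tr(H) = -8.
det(H) < 0, so H is indefinite: neither convex nor concave.

neither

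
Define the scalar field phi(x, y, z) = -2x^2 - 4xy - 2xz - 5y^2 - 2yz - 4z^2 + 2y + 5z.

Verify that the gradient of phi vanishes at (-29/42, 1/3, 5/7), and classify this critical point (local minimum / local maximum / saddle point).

∇phi = (-4x - 4y - 2z, -4x - 10y - 2z + 2, -2x - 2y - 8z + 5); substituting (-29/42, 1/3, 5/7) gives ∇phi = (0, 0, 0), so (-29/42, 1/3, 5/7) is indeed a critical point.
The Hessian is constant: H = [[-4, -4, -2], [-4, -10, -2], [-2, -2, -8]].
Leading principal minors: Δ₁ = -4, Δ₂ = 24, Δ₃ = -168.
The minors alternate sign starting negative (−, +, −), so H is negative definite: a local maximum.

local maximum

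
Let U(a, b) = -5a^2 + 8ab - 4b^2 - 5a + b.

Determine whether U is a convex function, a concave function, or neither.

U is quadratic, so its Hessian is the constant matrix H = [[-10, 8], [8, -8]].
det(H) = 16, tr(H) = -18.
det(H) > 0 and tr(H) < 0, so H is negative definite everywhere: concave.

concave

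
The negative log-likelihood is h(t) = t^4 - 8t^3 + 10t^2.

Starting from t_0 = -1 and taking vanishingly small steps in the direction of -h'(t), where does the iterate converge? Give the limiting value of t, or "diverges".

0

h'(t) = 4t(t - 5)(t - 1), so h'(-1) = -48.
Gradient descent moves in the -h' direction, i.e. t is increasing.
The nearest critical point in that direction is t = 0, where h'' = 20 > 0 (a local minimum). The iterate converges there.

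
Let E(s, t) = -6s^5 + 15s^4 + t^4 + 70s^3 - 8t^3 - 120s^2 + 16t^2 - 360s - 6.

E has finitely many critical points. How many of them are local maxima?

2

E separates as a function of s plus a function of t, so ∇E=0 decouples.
∂E/∂s = -30(s - 3)(s - 2)(s + 1)(s + 2) = 0 at s ∈ {-2, -1, 2, 3}; ∂E/∂t = 4t(t - 4)(t - 2) = 0 at t ∈ {0, 2, 4}.
The Hessian is diagonal: diag(E_ss, E_tt). Second derivatives: E_ss(-2)=600, E_ss(-1)=-360, E_ss(2)=360, E_ss(3)=-600; E_tt(0)=32, E_tt(2)=-16, E_tt(4)=32.
Local maxima occur where both diagonal entries negative: (-1, 2), (3, 2). Count: 2.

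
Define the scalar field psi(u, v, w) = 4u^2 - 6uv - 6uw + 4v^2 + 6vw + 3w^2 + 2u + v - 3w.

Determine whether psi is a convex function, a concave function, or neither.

psi is quadratic, so its Hessian is the constant matrix H = [[8, -6, -6], [-6, 8, 6], [-6, 6, 6]].
Leading principal minors: 8, 28, 24.
All positive ⇒ H ≻ 0 ⇒ convex.

convex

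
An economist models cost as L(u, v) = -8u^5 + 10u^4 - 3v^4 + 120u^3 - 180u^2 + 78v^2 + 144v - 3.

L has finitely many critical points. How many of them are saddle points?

6

L separates as a function of u plus a function of v, so ∇L=0 decouples.
∂L/∂u = -40u(u - 3)(u - 1)(u + 3) = 0 at u ∈ {-3, 0, 1, 3}; ∂L/∂v = -12(v - 4)(v + 1)(v + 3) = 0 at v ∈ {-3, -1, 4}.
The Hessian is diagonal: diag(L_uu, L_vv). Second derivatives: L_uu(-3)=2880, L_uu(0)=-360, L_uu(1)=320, L_uu(3)=-1440; L_vv(-3)=-168, L_vv(-1)=120, L_vv(4)=-420.
Saddle points occur where the two diagonal entries have opposite signs: (-3, -3), (-3, 4), (0, -1), (1, -3), (1, 4), (3, -1). Count: 6.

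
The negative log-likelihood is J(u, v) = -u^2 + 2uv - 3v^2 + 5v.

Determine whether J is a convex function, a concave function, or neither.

J is quadratic, so its Hessian is the constant matrix H = [[-2, 2], [2, -6]].
det(H) = 8, tr(H) = -8.
det(H) > 0 and tr(H) < 0, so H is negative definite everywhere: concave.

concave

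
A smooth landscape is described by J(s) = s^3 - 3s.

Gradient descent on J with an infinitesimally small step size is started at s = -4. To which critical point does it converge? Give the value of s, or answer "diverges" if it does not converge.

diverges

J'(s) = 3(s - 1)(s + 1), so J'(-4) = 45.
Gradient descent moves in the -J' direction, i.e. s is decreasing.
There is no critical point below s=-4, and J' keeps the same sign, so the iterate runs off to −∞.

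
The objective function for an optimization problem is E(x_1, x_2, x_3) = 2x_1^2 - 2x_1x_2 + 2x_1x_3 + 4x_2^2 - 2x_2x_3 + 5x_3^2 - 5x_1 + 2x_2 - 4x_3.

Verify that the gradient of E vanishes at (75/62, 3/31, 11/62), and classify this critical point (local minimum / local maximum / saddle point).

∇E = (4x_1 - 2x_2 + 2x_3 - 5, -2x_1 + 8x_2 - 2x_3 + 2, 2x_1 - 2x_2 + 10x_3 - 4); substituting (75/62, 3/31, 11/62) gives ∇E = (0, 0, 0), so (75/62, 3/31, 11/62) is indeed a critical point.
The Hessian is constant: H = [[4, -2, 2], [-2, 8, -2], [2, -2, 10]].
Leading principal minors: Δ₁ = 4, Δ₂ = 28, Δ₃ = 248.
All leading minors are positive, so H is positive definite: a local minimum.

local minimum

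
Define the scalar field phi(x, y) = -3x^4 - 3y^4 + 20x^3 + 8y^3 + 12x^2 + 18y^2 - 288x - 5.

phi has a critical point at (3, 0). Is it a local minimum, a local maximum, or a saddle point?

The mixed partial ∂²phi/∂x∂y is 0, so the Hessian at any point is diag(phi_xx, phi_yy) = diag(12(-3x^2 + 10x + 2), 12(-3y^2 + 4y + 3)).
At (3, 0): H = diag(60, 36).
Both eigenvalues are positive, so H is positive definite: a local minimum.

local minimum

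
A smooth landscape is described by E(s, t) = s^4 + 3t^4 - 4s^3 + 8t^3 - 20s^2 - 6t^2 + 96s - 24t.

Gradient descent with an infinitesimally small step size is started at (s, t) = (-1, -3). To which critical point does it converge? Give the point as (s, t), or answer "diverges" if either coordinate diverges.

E is separable, so gradient descent decouples: s follows -∂E/∂s, t follows -∂E/∂t.
∂E/∂s = 4(s - 4)(s - 2)(s + 3); at s=-1 this is 120, so s decreases.
∂E/∂t = 12(t - 1)(t + 1)(t + 2); at t=-3 this is -96, so t increases.
s converges to its nearest critical value -3 (a local min of the s-part); t converges to -2. The iterate converges to (-3, -2).

(-3, -2)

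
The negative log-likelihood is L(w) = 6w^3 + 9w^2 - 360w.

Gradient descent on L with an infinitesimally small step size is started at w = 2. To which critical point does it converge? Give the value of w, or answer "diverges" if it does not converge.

L'(w) = 18(w - 4)(w + 5), so L'(2) = -252.
Gradient descent moves in the -L' direction, i.e. w is increasing.
The nearest critical point in that direction is w = 4, where L'' = 162 > 0 (a local minimum). The iterate converges there.

4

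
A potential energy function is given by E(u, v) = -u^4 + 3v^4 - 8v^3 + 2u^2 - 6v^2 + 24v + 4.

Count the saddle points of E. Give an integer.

5

E separates as a function of u plus a function of v, so ∇E=0 decouples.
∂E/∂u = -4u(u - 1)(u + 1) = 0 at u ∈ {-1, 0, 1}; ∂E/∂v = 12(v - 2)(v - 1)(v + 1) = 0 at v ∈ {-1, 1, 2}.
The Hessian is diagonal: diag(E_uu, E_vv). Second derivatives: E_uu(-1)=-8, E_uu(0)=4, E_uu(1)=-8; E_vv(-1)=72, E_vv(1)=-24, E_vv(2)=36.
Saddle points occur where the two diagonal entries have opposite signs: (-1, -1), (-1, 2), (0, 1), (1, -1), (1, 2). Count: 5.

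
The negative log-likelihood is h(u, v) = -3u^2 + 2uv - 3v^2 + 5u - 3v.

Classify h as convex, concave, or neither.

concave

h is quadratic, so its Hessian is the constant matrix H = [[-6, 2], [2, -6]].
det(H) = 32, tr(H) = -12.
det(H) > 0 and tr(H) < 0, so H is negative definite everywhere: concave.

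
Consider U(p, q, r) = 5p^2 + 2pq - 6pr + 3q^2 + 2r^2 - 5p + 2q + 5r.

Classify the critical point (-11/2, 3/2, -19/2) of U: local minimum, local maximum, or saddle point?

The Hessian is constant: H = [[10, 2, -6], [2, 6, 0], [-6, 0, 4]].
Leading principal minors: Δ₁ = 10, Δ₂ = 56, Δ₃ = 8.
All leading minors are positive, so H is positive definite: a local minimum.

local minimum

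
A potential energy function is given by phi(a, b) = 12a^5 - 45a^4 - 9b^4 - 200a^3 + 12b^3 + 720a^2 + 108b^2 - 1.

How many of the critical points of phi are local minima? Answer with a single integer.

2

phi separates as a function of a plus a function of b, so ∇phi=0 decouples.
∂phi/∂a = 60a(a - 4)(a - 2)(a + 3) = 0 at a ∈ {-3, 0, 2, 4}; ∂phi/∂b = -36b(b - 3)(b + 2) = 0 at b ∈ {-2, 0, 3}.
The Hessian is diagonal: diag(phi_aa, phi_bb). Second derivatives: phi_aa(-3)=-6300, phi_aa(0)=1440, phi_aa(2)=-1200, phi_aa(4)=3360; phi_bb(-2)=-360, phi_bb(0)=216, phi_bb(3)=-540.
Local minima occur where both diagonal entries positive: (0, 0), (4, 0). Count: 2.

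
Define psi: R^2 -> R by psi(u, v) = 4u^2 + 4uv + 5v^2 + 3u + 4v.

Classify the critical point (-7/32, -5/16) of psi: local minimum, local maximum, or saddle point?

The Hessian of psi is constant: H = [[8, 4], [4, 10]].
det(H) = 8·10 − 4² = 64.
det(H) > 0 and tr(H) = 18 > 0, so H is positive definite and the point is a local minimum.

local minimum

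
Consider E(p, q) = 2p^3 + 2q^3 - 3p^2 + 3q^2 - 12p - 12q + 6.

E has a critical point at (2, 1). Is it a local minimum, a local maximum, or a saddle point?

local minimum

The mixed partial ∂²E/∂p∂q is 0, so the Hessian at any point is diag(E_pp, E_qq) = diag(6(2p - 1), 6(2q + 1)).
At (2, 1): H = diag(18, 18).
Both eigenvalues are positive, so H is positive definite: a local minimum.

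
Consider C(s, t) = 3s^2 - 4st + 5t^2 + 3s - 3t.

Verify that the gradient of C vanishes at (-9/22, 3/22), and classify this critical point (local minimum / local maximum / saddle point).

local minimum

∇C = (6s - 4t + 3, -4s + 10t - 3); substituting (-9/22, 3/22) gives ∇C = (0, 0), so (-9/22, 3/22) is indeed a critical point.
The Hessian of C is constant: H = [[6, -4], [-4, 10]].
det(H) = 6·10 − (-4)² = 44.
det(H) > 0 and tr(H) = 16 > 0, so H is positive definite and the point is a local minimum.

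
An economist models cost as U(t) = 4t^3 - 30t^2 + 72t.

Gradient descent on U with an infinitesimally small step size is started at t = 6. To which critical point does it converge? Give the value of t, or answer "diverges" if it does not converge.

3

U'(t) = 12(t - 3)(t - 2), so U'(6) = 144.
Gradient descent moves in the -U' direction, i.e. t is decreasing.
The nearest critical point in that direction is t = 3, where U'' = 12 > 0 (a local minimum). The iterate converges there.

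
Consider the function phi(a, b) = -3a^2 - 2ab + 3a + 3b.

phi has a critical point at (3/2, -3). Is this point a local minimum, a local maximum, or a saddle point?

saddle point

The Hessian of phi is constant: H = [[-6, -2], [-2, 0]].
det(H) = (-6)·0 − (-2)² = -4.
Since det(H) < 0, H is indefinite and the critical point is a saddle point.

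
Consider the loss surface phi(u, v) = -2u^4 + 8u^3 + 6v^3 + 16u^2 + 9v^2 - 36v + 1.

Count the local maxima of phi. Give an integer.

phi separates as a function of u plus a function of v, so ∇phi=0 decouples.
∂phi/∂u = -8u(u - 4)(u + 1) = 0 at u ∈ {-1, 0, 4}; ∂phi/∂v = 18(v - 1)(v + 2) = 0 at v ∈ {-2, 1}.
The Hessian is diagonal: diag(phi_uu, phi_vv). Second derivatives: phi_uu(-1)=-40, phi_uu(0)=32, phi_uu(4)=-160; phi_vv(-2)=-54, phi_vv(1)=54.
Local maxima occur where both diagonal entries negative: (-1, -2), (4, -2). Count: 2.

2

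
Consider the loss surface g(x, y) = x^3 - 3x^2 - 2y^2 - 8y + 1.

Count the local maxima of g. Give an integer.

1

g separates as a function of x plus a function of y, so ∇g=0 decouples.
∂g/∂x = 3x(x - 2) = 0 at x ∈ {0, 2}; ∂g/∂y = -4(y + 2) = 0 at y ∈ {-2}.
The Hessian is diagonal: diag(g_xx, g_yy). Second derivatives: g_xx(0)=-6, g_xx(2)=6; g_yy(-2)=-4.
Local maxima occur where both diagonal entries negative: (0, -2). Count: 1.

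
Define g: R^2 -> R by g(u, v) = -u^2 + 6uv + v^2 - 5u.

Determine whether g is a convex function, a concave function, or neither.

neither

g is quadratic, so its Hessian is the constant matrix H = [[-2, 6], [6, 2]].
det(H) = -40, tr(H) = 0.
det(H) < 0, so H is indefinite: neither convex nor concave.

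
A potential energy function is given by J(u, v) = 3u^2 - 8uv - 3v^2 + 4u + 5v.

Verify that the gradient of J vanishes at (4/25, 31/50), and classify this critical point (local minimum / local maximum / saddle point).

∇J = (6u - 8v + 4, -8u - 6v + 5); substituting (4/25, 31/50) gives ∇J = (0, 0), so (4/25, 31/50) is indeed a critical point.
The Hessian of J is constant: H = [[6, -8], [-8, -6]].
det(H) = 6·(-6) − (-8)² = -100.
Since det(H) < 0, H is indefinite and the critical point is a saddle point.

saddle point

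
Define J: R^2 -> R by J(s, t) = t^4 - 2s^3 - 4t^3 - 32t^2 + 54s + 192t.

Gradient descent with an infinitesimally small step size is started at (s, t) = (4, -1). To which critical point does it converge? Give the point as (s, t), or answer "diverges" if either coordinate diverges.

diverges

J is separable, so gradient descent decouples: s follows -∂J/∂s, t follows -∂J/∂t.
∂J/∂s = -6(s - 3)(s + 3); at s=4 this is -42, so s increases.
∂J/∂t = 4(t - 4)(t - 3)(t + 4); at t=-1 this is 240, so t decreases.
The s-coordinate has no critical point in that direction and runs off to infinity.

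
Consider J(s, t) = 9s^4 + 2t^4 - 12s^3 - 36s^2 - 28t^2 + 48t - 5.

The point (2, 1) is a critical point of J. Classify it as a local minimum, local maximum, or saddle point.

The mixed partial ∂²J/∂s∂t is 0, so the Hessian at any point is diag(J_ss, J_tt) = diag(36(3s^2 - 2s - 2), 8(3t^2 - 7)).
At (2, 1): H = diag(216, -32).
The eigenvalues have opposite signs, so H is indefinite: a saddle point.

saddle point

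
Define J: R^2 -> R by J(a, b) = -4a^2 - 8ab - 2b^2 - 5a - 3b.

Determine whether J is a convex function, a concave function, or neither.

neither

J is quadratic, so its Hessian is the constant matrix H = [[-8, -8], [-8, -4]].
det(H) = -32, tr(H) = -12.
det(H) < 0, so H is indefinite: neither convex nor concave.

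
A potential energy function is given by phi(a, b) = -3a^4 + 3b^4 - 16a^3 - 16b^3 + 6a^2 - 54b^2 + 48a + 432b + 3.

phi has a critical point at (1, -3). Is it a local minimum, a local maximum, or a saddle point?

The mixed partial ∂²phi/∂a∂b is 0, so the Hessian at any point is diag(phi_aa, phi_bb) = diag(12(-3a^2 - 8a + 1), 12(3b^2 - 8b - 9)).
At (1, -3): H = diag(-120, 504).
The eigenvalues have opposite signs, so H is indefinite: a saddle point.

saddle point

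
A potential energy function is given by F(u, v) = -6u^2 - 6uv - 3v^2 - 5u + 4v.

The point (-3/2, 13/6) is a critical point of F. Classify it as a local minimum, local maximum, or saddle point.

local maximum

The Hessian of F is constant: H = [[-12, -6], [-6, -6]].
det(H) = (-12)·(-6) − (-6)² = 36.
det(H) > 0 and tr(H) = -18 < 0, so H is negative definite and the point is a local maximum.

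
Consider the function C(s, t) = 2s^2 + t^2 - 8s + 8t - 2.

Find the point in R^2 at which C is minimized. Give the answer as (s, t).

C(s,t) separates as P(s) + Q(t) − 2, so its minimum is min P + min Q − 2.
P'(s) = 4s - 8 vanishes at s ∈ {2}; Q'(t) = 2(t + 4) vanishes at t ∈ {-4}.
Local minima of P (where P''>0): P(2)=-8. Local minima of Q: Q(-4)=-16.
So the global minimum of C is P(2) + Q(-4) − 2 = -8 − 16 − 2 = -26, attained at (2, -4).

(2, -4)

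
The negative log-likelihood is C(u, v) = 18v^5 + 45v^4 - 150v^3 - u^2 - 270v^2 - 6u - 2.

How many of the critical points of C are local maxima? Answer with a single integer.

2

C separates as a function of u plus a function of v, so ∇C=0 decouples.
∂C/∂u = -2(u + 3) = 0 at u ∈ {-3}; ∂C/∂v = 90v(v - 2)(v + 1)(v + 3) = 0 at v ∈ {-3, -1, 0, 2}.
The Hessian is diagonal: diag(C_uu, C_vv). Second derivatives: C_uu(-3)=-2; C_vv(-3)=-2700, C_vv(-1)=540, C_vv(0)=-540, C_vv(2)=2700.
Local maxima occur where both diagonal entries negative: (-3, -3), (-3, 0). Count: 2.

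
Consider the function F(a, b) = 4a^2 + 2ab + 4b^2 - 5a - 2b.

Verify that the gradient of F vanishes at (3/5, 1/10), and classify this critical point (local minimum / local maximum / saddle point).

∇F = (8a + 2b - 5, 2a + 8b - 2); substituting (3/5, 1/10) gives ∇F = (0, 0), so (3/5, 1/10) is indeed a critical point.
The Hessian of F is constant: H = [[8, 2], [2, 8]].
det(H) = 8·8 − 2² = 60.
det(H) > 0 and tr(H) = 16 > 0, so H is positive definite and the point is a local minimum.

local minimum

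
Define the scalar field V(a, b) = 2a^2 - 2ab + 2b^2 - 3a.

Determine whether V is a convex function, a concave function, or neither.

convex

V is quadratic, so its Hessian is the constant matrix H = [[4, -2], [-2, 4]].
det(H) = 12, tr(H) = 8.
det(H) > 0 and tr(H) > 0, so H is positive definite everywhere: convex.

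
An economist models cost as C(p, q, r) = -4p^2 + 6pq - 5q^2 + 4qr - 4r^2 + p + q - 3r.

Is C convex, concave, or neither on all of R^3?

concave

C is quadratic, so its Hessian is the constant matrix H = [[-8, 6, 0], [6, -10, 4], [0, 4, -8]].
Leading principal minors: -8, 44, -224.
Signs alternate −, +, − ⇒ H ≺ 0 ⇒ concave.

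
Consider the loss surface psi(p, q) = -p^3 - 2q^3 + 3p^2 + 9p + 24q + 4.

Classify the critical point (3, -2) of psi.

saddle point

The mixed partial ∂²psi/∂p∂q is 0, so the Hessian at any point is diag(psi_pp, psi_qq) = diag(6(-p + 1), -12q).
At (3, -2): H = diag(-12, 24).
The eigenvalues have opposite signs, so H is indefinite: a saddle point.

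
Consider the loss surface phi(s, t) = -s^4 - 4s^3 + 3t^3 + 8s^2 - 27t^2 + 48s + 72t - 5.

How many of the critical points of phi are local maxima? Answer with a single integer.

2

phi separates as a function of s plus a function of t, so ∇phi=0 decouples.
∂phi/∂s = -4(s - 2)(s + 2)(s + 3) = 0 at s ∈ {-3, -2, 2}; ∂phi/∂t = 9(t - 4)(t - 2) = 0 at t ∈ {2, 4}.
The Hessian is diagonal: diag(phi_ss, phi_tt). Second derivatives: phi_ss(-3)=-20, phi_ss(-2)=16, phi_ss(2)=-80; phi_tt(2)=-18, phi_tt(4)=18.
Local maxima occur where both diagonal entries negative: (-3, 2), (2, 2). Count: 2.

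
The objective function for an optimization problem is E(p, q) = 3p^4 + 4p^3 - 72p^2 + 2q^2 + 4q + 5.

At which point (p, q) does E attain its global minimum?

E(p,q) separates as A(p) + B(q) + 5, so its minimum is min A + min B + 5.
A'(p) = 12p(p - 3)(p + 4) vanishes at p ∈ {-4, 0, 3}; B'(q) = 4q + 4 vanishes at q ∈ {-1}.
Local minima of A (where A''>0): A(-4)=-640, A(3)=-297. Local minima of B: B(-1)=-2.
So the global minimum of E is A(-4) + B(-1) + 5 = -640 − 2 + 5 = -637, attained at (-4, -1).

(-4, -1)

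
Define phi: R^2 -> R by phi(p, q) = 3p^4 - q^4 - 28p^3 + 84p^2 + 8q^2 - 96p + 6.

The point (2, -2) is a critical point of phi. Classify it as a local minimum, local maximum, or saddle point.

The mixed partial ∂²phi/∂p∂q is 0, so the Hessian at any point is diag(phi_pp, phi_qq) = diag(12(3p^2 - 14p + 14), 4(-3q^2 + 4)).
At (2, -2): H = diag(-24, -32).
Both eigenvalues are negative, so H is negative definite: a local maximum.

local maximum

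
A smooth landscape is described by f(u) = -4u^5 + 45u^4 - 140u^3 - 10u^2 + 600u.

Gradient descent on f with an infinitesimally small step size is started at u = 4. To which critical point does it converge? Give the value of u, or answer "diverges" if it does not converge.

f'(u) = -20(u - 5)(u - 3)(u - 2)(u + 1), so f'(4) = 200.
Gradient descent moves in the -f' direction, i.e. u is decreasing.
The nearest critical point in that direction is u = 3, where f'' = 160 > 0 (a local minimum). The iterate converges there.

3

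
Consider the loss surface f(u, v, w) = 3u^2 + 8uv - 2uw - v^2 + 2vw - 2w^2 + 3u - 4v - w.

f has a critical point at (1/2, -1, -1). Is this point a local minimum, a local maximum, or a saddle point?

The Hessian is constant: H = [[6, 8, -2], [8, -2, 2], [-2, 2, -4]].
Leading principal minors: Δ₁ = 6, Δ₂ = -76, Δ₃ = 224.
The minors fit neither the all-positive nor the alternating-sign pattern, so H is indefinite: a saddle point.

saddle point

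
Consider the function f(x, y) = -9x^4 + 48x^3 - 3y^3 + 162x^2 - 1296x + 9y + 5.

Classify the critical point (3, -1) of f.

local minimum

The mixed partial ∂²f/∂x∂y is 0, so the Hessian at any point is diag(f_xx, f_yy) = diag(36(-3x^2 + 8x + 9), -18y).
At (3, -1): H = diag(216, 18).
Both eigenvalues are positive, so H is positive definite: a local minimum.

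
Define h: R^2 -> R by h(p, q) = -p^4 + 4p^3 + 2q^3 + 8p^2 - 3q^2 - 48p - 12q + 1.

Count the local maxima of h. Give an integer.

h separates as a function of p plus a function of q, so ∇h=0 decouples.
∂h/∂p = -4(p - 3)(p - 2)(p + 2) = 0 at p ∈ {-2, 2, 3}; ∂h/∂q = 6(q - 2)(q + 1) = 0 at q ∈ {-1, 2}.
The Hessian is diagonal: diag(h_pp, h_qq). Second derivatives: h_pp(-2)=-80, h_pp(2)=16, h_pp(3)=-20; h_qq(-1)=-18, h_qq(2)=18.
Local maxima occur where both diagonal entries negative: (-2, -1), (3, -1). Count: 2.

2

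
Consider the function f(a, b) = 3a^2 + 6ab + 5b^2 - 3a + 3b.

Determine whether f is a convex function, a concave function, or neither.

f is quadratic, so its Hessian is the constant matrix H = [[6, 6], [6, 10]].
det(H) = 24, tr(H) = 16.
det(H) > 0 and tr(H) > 0, so H is positive definite everywhere: convex.

convex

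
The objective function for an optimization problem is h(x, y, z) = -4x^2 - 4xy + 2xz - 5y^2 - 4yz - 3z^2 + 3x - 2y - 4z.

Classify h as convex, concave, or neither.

h is quadratic, so its Hessian is the constant matrix H = [[-8, -4, 2], [-4, -10, -4], [2, -4, -6]].
Leading principal minors: -8, 64, -152.
Signs alternate −, +, − ⇒ H ≺ 0 ⇒ concave.

concave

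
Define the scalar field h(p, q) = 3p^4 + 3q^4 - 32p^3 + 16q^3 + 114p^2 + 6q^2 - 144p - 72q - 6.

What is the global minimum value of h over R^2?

h(p,q) separates as A(p) + B(q) − 6, so its minimum is min A + min B − 6.
A'(p) = 12(p - 4)(p - 3)(p - 1) vanishes at p ∈ {1, 3, 4}; B'(q) = 12(q - 1)(q + 2)(q + 3) vanishes at q ∈ {-3, -2, 1}.
Local minima of A (where A''>0): A(1)=-59, A(4)=-32. Local minima of B: B(-3)=81, B(1)=-47.
So the global minimum of h is A(1) + B(1) − 6 = -59 − 47 − 6 = -112, attained at (1, 1).

-112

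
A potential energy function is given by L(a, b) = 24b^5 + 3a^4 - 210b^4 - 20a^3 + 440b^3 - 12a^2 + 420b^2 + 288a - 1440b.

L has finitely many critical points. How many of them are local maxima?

L separates as a function of a plus a function of b, so ∇L=0 decouples.
∂L/∂a = 12(a - 4)(a - 3)(a + 2) = 0 at a ∈ {-2, 3, 4}; ∂L/∂b = 120(b - 4)(b - 3)(b - 1)(b + 1) = 0 at b ∈ {-1, 1, 3, 4}.
The Hessian is diagonal: diag(L_aa, L_bb). Second derivatives: L_aa(-2)=360, L_aa(3)=-60, L_aa(4)=72; L_bb(-1)=-4800, L_bb(1)=1440, L_bb(3)=-960, L_bb(4)=1800.
Local maxima occur where both diagonal entries negative: (3, -1), (3, 3). Count: 2.

2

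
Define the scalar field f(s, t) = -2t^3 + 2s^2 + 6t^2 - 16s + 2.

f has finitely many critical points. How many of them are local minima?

f separates as a function of s plus a function of t, so ∇f=0 decouples.
∂f/∂s = 4(s - 4) = 0 at s ∈ {4}; ∂f/∂t = -6t(t - 2) = 0 at t ∈ {0, 2}.
The Hessian is diagonal: diag(f_ss, f_tt). Second derivatives: f_ss(4)=4; f_tt(0)=12, f_tt(2)=-12.
Local minima occur where both diagonal entries positive: (4, 0). Count: 1.

1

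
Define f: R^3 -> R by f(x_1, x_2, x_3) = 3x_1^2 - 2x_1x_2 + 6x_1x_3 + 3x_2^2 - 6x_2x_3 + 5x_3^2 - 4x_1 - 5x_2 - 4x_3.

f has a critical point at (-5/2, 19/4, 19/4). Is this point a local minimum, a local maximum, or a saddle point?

The Hessian is constant: H = [[6, -2, 6], [-2, 6, -6], [6, -6, 10]].
Leading principal minors: Δ₁ = 6, Δ₂ = 32, Δ₃ = 32.
All leading minors are positive, so H is positive definite: a local minimum.

local minimum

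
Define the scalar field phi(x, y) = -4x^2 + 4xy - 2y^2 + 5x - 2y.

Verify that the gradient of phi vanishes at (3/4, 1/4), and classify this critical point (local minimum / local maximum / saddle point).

local maximum

∇phi = (-8x + 4y + 5, 4x - 4y - 2); substituting (3/4, 1/4) gives ∇phi = (0, 0), so (3/4, 1/4) is indeed a critical point.
The Hessian of phi is constant: H = [[-8, 4], [4, -4]].
det(H) = (-8)·(-4) − 4² = 16.
det(H) > 0 and tr(H) = -12 < 0, so H is negative definite and the point is a local maximum.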